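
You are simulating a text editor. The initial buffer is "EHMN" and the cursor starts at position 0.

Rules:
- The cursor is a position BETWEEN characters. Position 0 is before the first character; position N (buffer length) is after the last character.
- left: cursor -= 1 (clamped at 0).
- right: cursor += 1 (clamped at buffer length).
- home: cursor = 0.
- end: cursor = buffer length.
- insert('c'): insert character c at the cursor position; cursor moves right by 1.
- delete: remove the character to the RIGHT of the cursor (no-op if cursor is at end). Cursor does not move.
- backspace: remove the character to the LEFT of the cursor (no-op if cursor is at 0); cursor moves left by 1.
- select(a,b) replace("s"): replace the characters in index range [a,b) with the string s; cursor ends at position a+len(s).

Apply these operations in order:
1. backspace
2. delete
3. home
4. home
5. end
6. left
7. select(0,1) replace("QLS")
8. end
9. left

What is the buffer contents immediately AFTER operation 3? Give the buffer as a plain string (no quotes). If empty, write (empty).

After op 1 (backspace): buf='EHMN' cursor=0
After op 2 (delete): buf='HMN' cursor=0
After op 3 (home): buf='HMN' cursor=0

Answer: HMN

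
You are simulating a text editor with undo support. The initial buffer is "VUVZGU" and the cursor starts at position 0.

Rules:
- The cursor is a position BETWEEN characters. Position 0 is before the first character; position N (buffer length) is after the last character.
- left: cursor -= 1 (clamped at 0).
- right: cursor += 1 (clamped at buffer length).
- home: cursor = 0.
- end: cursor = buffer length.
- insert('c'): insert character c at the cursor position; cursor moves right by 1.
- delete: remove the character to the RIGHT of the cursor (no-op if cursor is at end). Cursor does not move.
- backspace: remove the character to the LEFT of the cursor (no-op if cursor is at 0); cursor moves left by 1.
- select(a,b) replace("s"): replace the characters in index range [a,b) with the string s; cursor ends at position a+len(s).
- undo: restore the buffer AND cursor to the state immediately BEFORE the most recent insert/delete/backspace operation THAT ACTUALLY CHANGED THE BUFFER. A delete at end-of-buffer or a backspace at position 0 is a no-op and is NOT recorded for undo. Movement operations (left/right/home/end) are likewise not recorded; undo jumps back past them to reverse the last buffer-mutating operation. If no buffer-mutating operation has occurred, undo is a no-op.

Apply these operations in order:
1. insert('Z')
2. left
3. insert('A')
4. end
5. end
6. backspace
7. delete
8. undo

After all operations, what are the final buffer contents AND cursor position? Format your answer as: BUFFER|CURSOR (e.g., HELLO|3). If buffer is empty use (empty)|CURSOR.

After op 1 (insert('Z')): buf='ZVUVZGU' cursor=1
After op 2 (left): buf='ZVUVZGU' cursor=0
After op 3 (insert('A')): buf='AZVUVZGU' cursor=1
After op 4 (end): buf='AZVUVZGU' cursor=8
After op 5 (end): buf='AZVUVZGU' cursor=8
After op 6 (backspace): buf='AZVUVZG' cursor=7
After op 7 (delete): buf='AZVUVZG' cursor=7
After op 8 (undo): buf='AZVUVZGU' cursor=8

Answer: AZVUVZGU|8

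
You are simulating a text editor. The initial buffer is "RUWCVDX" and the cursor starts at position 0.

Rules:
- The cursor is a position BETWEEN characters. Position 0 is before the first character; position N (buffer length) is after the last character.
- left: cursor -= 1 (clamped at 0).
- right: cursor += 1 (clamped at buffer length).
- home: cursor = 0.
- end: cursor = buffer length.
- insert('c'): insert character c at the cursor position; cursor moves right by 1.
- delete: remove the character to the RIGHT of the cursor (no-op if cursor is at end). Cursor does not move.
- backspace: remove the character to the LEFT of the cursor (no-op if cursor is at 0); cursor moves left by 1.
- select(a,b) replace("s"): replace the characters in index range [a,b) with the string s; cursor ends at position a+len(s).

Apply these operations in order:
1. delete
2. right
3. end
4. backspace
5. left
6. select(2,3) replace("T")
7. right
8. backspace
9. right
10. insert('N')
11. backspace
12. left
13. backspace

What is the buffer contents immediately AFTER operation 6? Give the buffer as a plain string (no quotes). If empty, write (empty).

Answer: UWTVD

Derivation:
After op 1 (delete): buf='UWCVDX' cursor=0
After op 2 (right): buf='UWCVDX' cursor=1
After op 3 (end): buf='UWCVDX' cursor=6
After op 4 (backspace): buf='UWCVD' cursor=5
After op 5 (left): buf='UWCVD' cursor=4
After op 6 (select(2,3) replace("T")): buf='UWTVD' cursor=3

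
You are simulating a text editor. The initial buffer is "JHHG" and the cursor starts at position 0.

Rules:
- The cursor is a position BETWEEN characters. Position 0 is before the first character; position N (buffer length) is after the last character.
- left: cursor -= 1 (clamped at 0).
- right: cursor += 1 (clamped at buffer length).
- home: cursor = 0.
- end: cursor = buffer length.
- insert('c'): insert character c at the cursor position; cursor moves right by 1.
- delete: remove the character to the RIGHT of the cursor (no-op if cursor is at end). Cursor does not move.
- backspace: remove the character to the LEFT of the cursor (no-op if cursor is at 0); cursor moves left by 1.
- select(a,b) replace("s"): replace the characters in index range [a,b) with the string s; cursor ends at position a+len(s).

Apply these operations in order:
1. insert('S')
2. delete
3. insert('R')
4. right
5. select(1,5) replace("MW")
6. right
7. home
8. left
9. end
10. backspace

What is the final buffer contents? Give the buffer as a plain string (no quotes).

After op 1 (insert('S')): buf='SJHHG' cursor=1
After op 2 (delete): buf='SHHG' cursor=1
After op 3 (insert('R')): buf='SRHHG' cursor=2
After op 4 (right): buf='SRHHG' cursor=3
After op 5 (select(1,5) replace("MW")): buf='SMW' cursor=3
After op 6 (right): buf='SMW' cursor=3
After op 7 (home): buf='SMW' cursor=0
After op 8 (left): buf='SMW' cursor=0
After op 9 (end): buf='SMW' cursor=3
After op 10 (backspace): buf='SM' cursor=2

Answer: SM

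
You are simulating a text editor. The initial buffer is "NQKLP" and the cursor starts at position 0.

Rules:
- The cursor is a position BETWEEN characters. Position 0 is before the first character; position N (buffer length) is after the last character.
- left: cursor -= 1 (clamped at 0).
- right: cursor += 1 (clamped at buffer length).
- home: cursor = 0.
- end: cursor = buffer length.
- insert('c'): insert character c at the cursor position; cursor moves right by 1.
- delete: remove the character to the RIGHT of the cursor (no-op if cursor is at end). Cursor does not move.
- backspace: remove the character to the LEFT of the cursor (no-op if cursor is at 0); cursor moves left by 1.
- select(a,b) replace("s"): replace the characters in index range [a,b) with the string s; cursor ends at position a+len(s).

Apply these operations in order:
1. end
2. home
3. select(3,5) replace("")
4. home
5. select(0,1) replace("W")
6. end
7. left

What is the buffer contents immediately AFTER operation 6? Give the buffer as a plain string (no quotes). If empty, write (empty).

Answer: WQK

Derivation:
After op 1 (end): buf='NQKLP' cursor=5
After op 2 (home): buf='NQKLP' cursor=0
After op 3 (select(3,5) replace("")): buf='NQK' cursor=3
After op 4 (home): buf='NQK' cursor=0
After op 5 (select(0,1) replace("W")): buf='WQK' cursor=1
After op 6 (end): buf='WQK' cursor=3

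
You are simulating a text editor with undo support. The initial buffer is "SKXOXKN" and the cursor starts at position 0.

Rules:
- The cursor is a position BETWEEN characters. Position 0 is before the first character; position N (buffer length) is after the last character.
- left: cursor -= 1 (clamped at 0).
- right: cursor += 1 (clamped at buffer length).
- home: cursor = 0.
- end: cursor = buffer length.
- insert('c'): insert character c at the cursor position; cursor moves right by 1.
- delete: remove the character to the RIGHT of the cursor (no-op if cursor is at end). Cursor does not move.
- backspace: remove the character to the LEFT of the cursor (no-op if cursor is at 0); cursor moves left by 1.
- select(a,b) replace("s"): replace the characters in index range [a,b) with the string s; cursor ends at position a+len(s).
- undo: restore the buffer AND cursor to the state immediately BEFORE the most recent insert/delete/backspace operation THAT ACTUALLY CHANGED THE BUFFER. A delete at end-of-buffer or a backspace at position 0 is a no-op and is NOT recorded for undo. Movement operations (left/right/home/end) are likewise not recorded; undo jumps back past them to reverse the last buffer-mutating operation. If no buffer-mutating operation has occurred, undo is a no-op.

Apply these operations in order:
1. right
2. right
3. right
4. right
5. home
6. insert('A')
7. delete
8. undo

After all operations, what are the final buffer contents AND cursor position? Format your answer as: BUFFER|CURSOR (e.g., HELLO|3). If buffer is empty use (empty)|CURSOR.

After op 1 (right): buf='SKXOXKN' cursor=1
After op 2 (right): buf='SKXOXKN' cursor=2
After op 3 (right): buf='SKXOXKN' cursor=3
After op 4 (right): buf='SKXOXKN' cursor=4
After op 5 (home): buf='SKXOXKN' cursor=0
After op 6 (insert('A')): buf='ASKXOXKN' cursor=1
After op 7 (delete): buf='AKXOXKN' cursor=1
After op 8 (undo): buf='ASKXOXKN' cursor=1

Answer: ASKXOXKN|1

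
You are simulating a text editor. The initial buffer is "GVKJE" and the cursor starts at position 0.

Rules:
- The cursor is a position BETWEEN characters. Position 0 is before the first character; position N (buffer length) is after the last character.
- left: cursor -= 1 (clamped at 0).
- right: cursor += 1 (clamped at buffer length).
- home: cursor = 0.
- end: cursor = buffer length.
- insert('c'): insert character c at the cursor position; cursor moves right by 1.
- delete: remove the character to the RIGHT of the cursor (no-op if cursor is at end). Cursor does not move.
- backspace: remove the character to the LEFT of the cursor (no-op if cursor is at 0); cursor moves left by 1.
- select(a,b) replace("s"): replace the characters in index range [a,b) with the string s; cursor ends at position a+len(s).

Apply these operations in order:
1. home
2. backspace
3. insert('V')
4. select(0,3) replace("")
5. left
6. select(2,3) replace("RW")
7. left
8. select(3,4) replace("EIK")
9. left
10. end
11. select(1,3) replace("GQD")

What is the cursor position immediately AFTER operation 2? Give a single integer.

After op 1 (home): buf='GVKJE' cursor=0
After op 2 (backspace): buf='GVKJE' cursor=0

Answer: 0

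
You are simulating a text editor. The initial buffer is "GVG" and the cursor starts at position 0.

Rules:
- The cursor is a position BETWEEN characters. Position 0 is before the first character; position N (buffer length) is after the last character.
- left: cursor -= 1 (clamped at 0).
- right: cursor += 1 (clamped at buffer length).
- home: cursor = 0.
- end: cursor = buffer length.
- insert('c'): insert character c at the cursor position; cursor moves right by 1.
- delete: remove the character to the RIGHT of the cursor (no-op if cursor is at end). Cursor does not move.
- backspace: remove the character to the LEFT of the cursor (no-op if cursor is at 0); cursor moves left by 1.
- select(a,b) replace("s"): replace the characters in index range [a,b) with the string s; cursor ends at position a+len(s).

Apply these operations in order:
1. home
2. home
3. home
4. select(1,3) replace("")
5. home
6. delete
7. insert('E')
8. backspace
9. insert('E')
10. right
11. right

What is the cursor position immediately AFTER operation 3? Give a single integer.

Answer: 0

Derivation:
After op 1 (home): buf='GVG' cursor=0
After op 2 (home): buf='GVG' cursor=0
After op 3 (home): buf='GVG' cursor=0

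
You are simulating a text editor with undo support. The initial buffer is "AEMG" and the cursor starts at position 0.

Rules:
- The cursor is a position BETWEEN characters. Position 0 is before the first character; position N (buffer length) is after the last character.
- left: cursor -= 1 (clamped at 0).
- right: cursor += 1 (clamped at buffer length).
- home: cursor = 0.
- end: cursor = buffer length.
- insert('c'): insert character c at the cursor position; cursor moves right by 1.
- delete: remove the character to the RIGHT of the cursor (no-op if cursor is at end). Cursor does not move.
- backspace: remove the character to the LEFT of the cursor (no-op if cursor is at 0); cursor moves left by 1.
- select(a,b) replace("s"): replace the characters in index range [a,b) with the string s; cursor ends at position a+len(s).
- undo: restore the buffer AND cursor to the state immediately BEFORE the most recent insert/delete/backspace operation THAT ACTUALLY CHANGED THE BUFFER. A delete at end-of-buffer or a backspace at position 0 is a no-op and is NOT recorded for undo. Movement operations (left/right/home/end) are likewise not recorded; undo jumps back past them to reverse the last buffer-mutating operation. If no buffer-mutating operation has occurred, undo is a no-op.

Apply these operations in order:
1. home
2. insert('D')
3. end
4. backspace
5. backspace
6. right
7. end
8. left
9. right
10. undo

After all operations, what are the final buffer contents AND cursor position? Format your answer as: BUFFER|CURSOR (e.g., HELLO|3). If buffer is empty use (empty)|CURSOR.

Answer: DAEM|4

Derivation:
After op 1 (home): buf='AEMG' cursor=0
After op 2 (insert('D')): buf='DAEMG' cursor=1
After op 3 (end): buf='DAEMG' cursor=5
After op 4 (backspace): buf='DAEM' cursor=4
After op 5 (backspace): buf='DAE' cursor=3
After op 6 (right): buf='DAE' cursor=3
After op 7 (end): buf='DAE' cursor=3
After op 8 (left): buf='DAE' cursor=2
After op 9 (right): buf='DAE' cursor=3
After op 10 (undo): buf='DAEM' cursor=4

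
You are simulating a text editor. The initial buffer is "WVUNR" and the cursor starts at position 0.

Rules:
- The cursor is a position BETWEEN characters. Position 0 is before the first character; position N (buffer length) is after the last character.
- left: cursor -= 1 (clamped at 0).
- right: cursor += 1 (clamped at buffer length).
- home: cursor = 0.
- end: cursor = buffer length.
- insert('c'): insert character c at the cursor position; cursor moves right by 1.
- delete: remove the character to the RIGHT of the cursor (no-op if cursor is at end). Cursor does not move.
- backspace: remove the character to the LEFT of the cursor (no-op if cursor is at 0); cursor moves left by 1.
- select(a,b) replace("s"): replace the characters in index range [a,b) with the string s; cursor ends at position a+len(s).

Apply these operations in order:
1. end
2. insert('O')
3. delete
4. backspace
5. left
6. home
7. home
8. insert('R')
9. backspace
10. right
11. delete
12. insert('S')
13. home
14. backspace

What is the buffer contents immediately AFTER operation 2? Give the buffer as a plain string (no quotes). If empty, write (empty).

Answer: WVUNRO

Derivation:
After op 1 (end): buf='WVUNR' cursor=5
After op 2 (insert('O')): buf='WVUNRO' cursor=6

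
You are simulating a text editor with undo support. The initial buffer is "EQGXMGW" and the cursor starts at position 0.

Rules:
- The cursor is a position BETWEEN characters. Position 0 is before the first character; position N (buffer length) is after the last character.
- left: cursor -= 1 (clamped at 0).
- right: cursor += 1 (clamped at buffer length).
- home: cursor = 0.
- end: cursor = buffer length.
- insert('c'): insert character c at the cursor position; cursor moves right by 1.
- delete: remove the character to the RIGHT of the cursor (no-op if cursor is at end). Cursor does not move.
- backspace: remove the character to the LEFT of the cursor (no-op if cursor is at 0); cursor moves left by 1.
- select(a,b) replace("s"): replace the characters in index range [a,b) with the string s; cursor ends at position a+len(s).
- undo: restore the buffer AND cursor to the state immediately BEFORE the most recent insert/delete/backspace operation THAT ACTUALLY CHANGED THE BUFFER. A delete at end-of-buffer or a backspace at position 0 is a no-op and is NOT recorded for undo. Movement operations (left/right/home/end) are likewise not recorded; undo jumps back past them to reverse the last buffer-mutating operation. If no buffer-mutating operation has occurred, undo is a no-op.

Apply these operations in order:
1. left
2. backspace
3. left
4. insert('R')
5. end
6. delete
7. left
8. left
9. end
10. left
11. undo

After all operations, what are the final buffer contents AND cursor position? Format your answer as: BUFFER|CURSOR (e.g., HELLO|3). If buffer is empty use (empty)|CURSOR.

After op 1 (left): buf='EQGXMGW' cursor=0
After op 2 (backspace): buf='EQGXMGW' cursor=0
After op 3 (left): buf='EQGXMGW' cursor=0
After op 4 (insert('R')): buf='REQGXMGW' cursor=1
After op 5 (end): buf='REQGXMGW' cursor=8
After op 6 (delete): buf='REQGXMGW' cursor=8
After op 7 (left): buf='REQGXMGW' cursor=7
After op 8 (left): buf='REQGXMGW' cursor=6
After op 9 (end): buf='REQGXMGW' cursor=8
After op 10 (left): buf='REQGXMGW' cursor=7
After op 11 (undo): buf='EQGXMGW' cursor=0

Answer: EQGXMGW|0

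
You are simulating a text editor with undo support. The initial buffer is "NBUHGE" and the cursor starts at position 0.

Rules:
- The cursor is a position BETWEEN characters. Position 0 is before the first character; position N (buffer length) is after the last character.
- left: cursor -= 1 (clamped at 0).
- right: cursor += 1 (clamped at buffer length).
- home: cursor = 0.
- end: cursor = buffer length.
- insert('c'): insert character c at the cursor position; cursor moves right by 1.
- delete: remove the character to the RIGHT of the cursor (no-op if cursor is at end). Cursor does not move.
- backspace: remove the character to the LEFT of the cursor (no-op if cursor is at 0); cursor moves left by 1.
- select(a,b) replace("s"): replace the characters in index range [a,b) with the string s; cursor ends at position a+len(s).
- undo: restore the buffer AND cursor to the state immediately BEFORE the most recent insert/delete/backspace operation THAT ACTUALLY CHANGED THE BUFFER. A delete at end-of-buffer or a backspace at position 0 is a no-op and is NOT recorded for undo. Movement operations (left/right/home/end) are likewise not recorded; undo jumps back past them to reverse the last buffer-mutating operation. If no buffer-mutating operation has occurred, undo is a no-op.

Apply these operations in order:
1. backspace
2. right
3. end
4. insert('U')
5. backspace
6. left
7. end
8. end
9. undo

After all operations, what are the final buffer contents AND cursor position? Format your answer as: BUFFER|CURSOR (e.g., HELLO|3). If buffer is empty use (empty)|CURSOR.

Answer: NBUHGEU|7

Derivation:
After op 1 (backspace): buf='NBUHGE' cursor=0
After op 2 (right): buf='NBUHGE' cursor=1
After op 3 (end): buf='NBUHGE' cursor=6
After op 4 (insert('U')): buf='NBUHGEU' cursor=7
After op 5 (backspace): buf='NBUHGE' cursor=6
After op 6 (left): buf='NBUHGE' cursor=5
After op 7 (end): buf='NBUHGE' cursor=6
After op 8 (end): buf='NBUHGE' cursor=6
After op 9 (undo): buf='NBUHGEU' cursor=7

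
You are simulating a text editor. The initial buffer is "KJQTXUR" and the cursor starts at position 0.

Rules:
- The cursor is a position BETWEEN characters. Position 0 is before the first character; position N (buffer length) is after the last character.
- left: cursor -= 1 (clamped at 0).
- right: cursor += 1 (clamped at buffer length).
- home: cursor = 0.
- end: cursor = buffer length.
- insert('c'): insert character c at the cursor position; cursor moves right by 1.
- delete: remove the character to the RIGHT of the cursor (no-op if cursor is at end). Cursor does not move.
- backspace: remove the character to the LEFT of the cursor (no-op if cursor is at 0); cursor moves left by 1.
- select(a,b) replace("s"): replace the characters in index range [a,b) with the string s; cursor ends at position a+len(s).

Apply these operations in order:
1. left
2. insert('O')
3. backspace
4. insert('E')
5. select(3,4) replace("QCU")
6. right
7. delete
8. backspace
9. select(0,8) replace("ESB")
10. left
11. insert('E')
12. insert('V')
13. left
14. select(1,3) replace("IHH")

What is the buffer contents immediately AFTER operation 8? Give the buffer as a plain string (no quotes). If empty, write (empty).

After op 1 (left): buf='KJQTXUR' cursor=0
After op 2 (insert('O')): buf='OKJQTXUR' cursor=1
After op 3 (backspace): buf='KJQTXUR' cursor=0
After op 4 (insert('E')): buf='EKJQTXUR' cursor=1
After op 5 (select(3,4) replace("QCU")): buf='EKJQCUTXUR' cursor=6
After op 6 (right): buf='EKJQCUTXUR' cursor=7
After op 7 (delete): buf='EKJQCUTUR' cursor=7
After op 8 (backspace): buf='EKJQCUUR' cursor=6

Answer: EKJQCUUR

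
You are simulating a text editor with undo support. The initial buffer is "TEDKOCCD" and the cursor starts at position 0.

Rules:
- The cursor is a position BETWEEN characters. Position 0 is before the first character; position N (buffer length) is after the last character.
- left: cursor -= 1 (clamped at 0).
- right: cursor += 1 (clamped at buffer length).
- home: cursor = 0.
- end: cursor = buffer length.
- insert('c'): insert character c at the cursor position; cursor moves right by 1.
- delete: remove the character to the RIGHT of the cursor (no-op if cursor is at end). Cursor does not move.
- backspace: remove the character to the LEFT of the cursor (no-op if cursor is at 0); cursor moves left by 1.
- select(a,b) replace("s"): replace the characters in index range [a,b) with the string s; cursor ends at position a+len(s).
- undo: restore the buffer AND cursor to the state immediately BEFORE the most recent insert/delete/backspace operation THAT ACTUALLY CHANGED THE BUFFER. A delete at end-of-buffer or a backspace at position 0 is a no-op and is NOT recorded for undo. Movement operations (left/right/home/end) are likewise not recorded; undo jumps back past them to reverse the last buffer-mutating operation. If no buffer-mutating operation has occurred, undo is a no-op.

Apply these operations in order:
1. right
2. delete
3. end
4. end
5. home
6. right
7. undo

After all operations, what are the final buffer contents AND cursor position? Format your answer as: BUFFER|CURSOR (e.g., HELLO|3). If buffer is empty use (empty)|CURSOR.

Answer: TEDKOCCD|1

Derivation:
After op 1 (right): buf='TEDKOCCD' cursor=1
After op 2 (delete): buf='TDKOCCD' cursor=1
After op 3 (end): buf='TDKOCCD' cursor=7
After op 4 (end): buf='TDKOCCD' cursor=7
After op 5 (home): buf='TDKOCCD' cursor=0
After op 6 (right): buf='TDKOCCD' cursor=1
After op 7 (undo): buf='TEDKOCCD' cursor=1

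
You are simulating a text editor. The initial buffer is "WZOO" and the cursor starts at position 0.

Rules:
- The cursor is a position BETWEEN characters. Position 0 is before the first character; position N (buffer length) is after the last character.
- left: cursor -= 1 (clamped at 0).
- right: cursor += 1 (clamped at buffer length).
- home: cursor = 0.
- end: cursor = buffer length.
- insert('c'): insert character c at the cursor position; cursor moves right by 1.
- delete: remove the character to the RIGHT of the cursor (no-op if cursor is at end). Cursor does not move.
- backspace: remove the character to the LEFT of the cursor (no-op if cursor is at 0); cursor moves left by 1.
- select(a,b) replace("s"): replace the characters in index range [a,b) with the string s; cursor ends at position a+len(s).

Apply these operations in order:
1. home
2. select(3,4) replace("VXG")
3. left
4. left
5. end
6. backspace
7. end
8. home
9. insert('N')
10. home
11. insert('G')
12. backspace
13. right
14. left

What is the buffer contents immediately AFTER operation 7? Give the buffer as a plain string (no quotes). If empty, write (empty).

After op 1 (home): buf='WZOO' cursor=0
After op 2 (select(3,4) replace("VXG")): buf='WZOVXG' cursor=6
After op 3 (left): buf='WZOVXG' cursor=5
After op 4 (left): buf='WZOVXG' cursor=4
After op 5 (end): buf='WZOVXG' cursor=6
After op 6 (backspace): buf='WZOVX' cursor=5
After op 7 (end): buf='WZOVX' cursor=5

Answer: WZOVX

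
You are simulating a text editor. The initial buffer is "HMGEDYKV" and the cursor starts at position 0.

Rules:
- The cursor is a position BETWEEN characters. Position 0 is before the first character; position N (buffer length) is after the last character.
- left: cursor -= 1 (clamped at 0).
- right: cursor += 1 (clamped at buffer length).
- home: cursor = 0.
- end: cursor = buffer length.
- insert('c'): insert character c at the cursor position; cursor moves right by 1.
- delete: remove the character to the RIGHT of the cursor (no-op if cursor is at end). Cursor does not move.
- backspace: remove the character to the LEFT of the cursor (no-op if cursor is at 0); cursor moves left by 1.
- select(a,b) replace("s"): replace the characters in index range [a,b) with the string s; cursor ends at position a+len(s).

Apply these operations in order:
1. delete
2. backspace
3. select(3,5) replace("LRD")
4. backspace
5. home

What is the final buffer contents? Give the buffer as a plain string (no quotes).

After op 1 (delete): buf='MGEDYKV' cursor=0
After op 2 (backspace): buf='MGEDYKV' cursor=0
After op 3 (select(3,5) replace("LRD")): buf='MGELRDKV' cursor=6
After op 4 (backspace): buf='MGELRKV' cursor=5
After op 5 (home): buf='MGELRKV' cursor=0

Answer: MGELRKV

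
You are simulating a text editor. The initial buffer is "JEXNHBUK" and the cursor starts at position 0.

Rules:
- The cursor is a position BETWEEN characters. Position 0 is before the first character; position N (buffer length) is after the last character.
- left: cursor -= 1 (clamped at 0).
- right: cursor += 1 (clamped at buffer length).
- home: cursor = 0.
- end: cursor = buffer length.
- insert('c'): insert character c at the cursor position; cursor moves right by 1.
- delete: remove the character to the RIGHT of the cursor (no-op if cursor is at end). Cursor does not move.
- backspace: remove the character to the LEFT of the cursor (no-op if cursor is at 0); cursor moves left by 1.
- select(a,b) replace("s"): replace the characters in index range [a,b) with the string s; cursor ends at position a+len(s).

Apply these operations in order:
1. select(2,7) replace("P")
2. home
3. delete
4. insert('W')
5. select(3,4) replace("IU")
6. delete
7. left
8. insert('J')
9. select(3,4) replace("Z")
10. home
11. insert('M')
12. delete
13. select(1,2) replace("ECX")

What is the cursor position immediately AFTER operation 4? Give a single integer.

Answer: 1

Derivation:
After op 1 (select(2,7) replace("P")): buf='JEPK' cursor=3
After op 2 (home): buf='JEPK' cursor=0
After op 3 (delete): buf='EPK' cursor=0
After op 4 (insert('W')): buf='WEPK' cursor=1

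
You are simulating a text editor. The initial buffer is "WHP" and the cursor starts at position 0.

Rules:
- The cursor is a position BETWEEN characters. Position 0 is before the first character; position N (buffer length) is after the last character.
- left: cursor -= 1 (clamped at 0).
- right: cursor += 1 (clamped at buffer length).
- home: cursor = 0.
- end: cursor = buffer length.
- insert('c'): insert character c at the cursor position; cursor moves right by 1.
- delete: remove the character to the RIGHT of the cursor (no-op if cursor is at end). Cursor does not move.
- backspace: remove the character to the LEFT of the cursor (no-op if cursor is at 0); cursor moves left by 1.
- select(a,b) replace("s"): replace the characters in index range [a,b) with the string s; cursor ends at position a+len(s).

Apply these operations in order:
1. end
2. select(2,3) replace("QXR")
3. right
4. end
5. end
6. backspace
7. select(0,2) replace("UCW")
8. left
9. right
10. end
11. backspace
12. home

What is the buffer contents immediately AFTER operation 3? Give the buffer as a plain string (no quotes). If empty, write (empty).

Answer: WHQXR

Derivation:
After op 1 (end): buf='WHP' cursor=3
After op 2 (select(2,3) replace("QXR")): buf='WHQXR' cursor=5
After op 3 (right): buf='WHQXR' cursor=5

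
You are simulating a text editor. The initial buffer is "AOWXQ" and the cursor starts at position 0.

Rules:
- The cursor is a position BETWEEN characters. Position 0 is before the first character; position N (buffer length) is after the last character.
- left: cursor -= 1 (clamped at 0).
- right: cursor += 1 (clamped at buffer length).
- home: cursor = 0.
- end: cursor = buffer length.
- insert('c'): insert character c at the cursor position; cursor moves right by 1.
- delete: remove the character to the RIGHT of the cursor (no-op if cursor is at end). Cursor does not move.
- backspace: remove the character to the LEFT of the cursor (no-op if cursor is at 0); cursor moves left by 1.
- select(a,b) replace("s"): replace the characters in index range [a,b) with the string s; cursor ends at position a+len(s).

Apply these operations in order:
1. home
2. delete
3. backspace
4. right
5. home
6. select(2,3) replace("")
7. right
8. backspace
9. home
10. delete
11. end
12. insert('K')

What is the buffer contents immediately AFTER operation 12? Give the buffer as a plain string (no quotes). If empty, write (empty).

After op 1 (home): buf='AOWXQ' cursor=0
After op 2 (delete): buf='OWXQ' cursor=0
After op 3 (backspace): buf='OWXQ' cursor=0
After op 4 (right): buf='OWXQ' cursor=1
After op 5 (home): buf='OWXQ' cursor=0
After op 6 (select(2,3) replace("")): buf='OWQ' cursor=2
After op 7 (right): buf='OWQ' cursor=3
After op 8 (backspace): buf='OW' cursor=2
After op 9 (home): buf='OW' cursor=0
After op 10 (delete): buf='W' cursor=0
After op 11 (end): buf='W' cursor=1
After op 12 (insert('K')): buf='WK' cursor=2

Answer: WK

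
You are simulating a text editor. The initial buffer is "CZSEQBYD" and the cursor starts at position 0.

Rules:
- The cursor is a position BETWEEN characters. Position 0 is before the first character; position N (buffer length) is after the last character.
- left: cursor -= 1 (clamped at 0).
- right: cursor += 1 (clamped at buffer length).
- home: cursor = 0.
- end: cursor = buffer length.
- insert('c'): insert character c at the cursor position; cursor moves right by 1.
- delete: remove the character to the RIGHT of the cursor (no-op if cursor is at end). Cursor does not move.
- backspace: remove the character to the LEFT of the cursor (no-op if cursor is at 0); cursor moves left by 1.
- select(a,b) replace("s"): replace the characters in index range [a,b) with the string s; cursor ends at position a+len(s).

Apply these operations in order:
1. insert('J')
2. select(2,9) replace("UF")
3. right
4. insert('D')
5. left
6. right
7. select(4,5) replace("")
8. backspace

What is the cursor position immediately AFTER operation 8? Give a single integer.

After op 1 (insert('J')): buf='JCZSEQBYD' cursor=1
After op 2 (select(2,9) replace("UF")): buf='JCUF' cursor=4
After op 3 (right): buf='JCUF' cursor=4
After op 4 (insert('D')): buf='JCUFD' cursor=5
After op 5 (left): buf='JCUFD' cursor=4
After op 6 (right): buf='JCUFD' cursor=5
After op 7 (select(4,5) replace("")): buf='JCUF' cursor=4
After op 8 (backspace): buf='JCU' cursor=3

Answer: 3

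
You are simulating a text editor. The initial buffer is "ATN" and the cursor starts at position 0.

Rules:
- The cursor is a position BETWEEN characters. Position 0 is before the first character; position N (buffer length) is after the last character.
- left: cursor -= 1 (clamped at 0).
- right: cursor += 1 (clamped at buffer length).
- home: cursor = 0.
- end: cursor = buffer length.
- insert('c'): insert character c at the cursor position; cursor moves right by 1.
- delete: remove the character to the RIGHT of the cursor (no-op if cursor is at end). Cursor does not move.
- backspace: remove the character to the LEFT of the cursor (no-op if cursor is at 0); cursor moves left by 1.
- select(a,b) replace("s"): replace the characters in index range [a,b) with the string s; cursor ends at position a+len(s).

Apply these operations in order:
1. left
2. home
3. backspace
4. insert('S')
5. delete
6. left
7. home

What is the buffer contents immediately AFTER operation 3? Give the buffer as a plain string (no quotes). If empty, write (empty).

Answer: ATN

Derivation:
After op 1 (left): buf='ATN' cursor=0
After op 2 (home): buf='ATN' cursor=0
After op 3 (backspace): buf='ATN' cursor=0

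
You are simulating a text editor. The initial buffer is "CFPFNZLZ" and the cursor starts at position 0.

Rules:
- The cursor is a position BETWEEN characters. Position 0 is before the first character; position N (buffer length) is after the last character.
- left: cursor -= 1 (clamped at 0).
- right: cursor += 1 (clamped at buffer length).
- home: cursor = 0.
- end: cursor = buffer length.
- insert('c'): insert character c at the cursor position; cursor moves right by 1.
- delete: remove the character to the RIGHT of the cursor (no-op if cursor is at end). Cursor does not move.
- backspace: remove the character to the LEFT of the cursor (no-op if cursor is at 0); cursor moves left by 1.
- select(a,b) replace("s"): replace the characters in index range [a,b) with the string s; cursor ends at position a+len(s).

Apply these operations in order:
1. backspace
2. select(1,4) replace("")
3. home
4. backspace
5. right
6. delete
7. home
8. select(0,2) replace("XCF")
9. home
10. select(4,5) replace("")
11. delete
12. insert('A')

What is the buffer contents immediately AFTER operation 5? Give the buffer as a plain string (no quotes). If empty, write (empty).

Answer: CNZLZ

Derivation:
After op 1 (backspace): buf='CFPFNZLZ' cursor=0
After op 2 (select(1,4) replace("")): buf='CNZLZ' cursor=1
After op 3 (home): buf='CNZLZ' cursor=0
After op 4 (backspace): buf='CNZLZ' cursor=0
After op 5 (right): buf='CNZLZ' cursor=1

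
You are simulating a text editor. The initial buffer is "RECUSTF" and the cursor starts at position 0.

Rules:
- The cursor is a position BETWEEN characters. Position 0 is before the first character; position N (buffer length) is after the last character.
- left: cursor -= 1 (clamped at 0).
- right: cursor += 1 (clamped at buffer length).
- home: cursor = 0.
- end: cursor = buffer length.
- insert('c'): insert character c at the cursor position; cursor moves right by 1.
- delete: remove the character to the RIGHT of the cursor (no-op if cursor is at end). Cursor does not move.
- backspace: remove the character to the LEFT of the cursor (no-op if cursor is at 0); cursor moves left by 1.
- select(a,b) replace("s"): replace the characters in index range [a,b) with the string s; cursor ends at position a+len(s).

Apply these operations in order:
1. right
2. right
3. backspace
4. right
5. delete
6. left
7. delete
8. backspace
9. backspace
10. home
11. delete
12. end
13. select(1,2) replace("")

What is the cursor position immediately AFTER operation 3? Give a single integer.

After op 1 (right): buf='RECUSTF' cursor=1
After op 2 (right): buf='RECUSTF' cursor=2
After op 3 (backspace): buf='RCUSTF' cursor=1

Answer: 1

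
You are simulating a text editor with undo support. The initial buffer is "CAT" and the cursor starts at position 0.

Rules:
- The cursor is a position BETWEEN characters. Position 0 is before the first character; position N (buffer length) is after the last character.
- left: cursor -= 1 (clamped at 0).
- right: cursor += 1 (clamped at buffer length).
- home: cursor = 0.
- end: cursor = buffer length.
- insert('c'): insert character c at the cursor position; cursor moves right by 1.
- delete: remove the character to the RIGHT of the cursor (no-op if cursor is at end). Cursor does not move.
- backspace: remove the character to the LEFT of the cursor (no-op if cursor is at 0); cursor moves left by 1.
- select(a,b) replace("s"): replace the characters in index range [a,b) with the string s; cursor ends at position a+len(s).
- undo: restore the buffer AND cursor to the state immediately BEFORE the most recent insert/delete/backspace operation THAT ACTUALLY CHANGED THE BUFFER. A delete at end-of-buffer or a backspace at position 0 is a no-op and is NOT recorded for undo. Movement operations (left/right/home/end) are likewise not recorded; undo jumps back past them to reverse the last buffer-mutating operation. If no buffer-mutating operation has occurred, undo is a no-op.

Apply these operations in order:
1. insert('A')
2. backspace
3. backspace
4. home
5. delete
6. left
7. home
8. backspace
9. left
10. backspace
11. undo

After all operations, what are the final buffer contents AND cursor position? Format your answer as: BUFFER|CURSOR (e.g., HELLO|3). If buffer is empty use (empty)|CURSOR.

Answer: CAT|0

Derivation:
After op 1 (insert('A')): buf='ACAT' cursor=1
After op 2 (backspace): buf='CAT' cursor=0
After op 3 (backspace): buf='CAT' cursor=0
After op 4 (home): buf='CAT' cursor=0
After op 5 (delete): buf='AT' cursor=0
After op 6 (left): buf='AT' cursor=0
After op 7 (home): buf='AT' cursor=0
After op 8 (backspace): buf='AT' cursor=0
After op 9 (left): buf='AT' cursor=0
After op 10 (backspace): buf='AT' cursor=0
After op 11 (undo): buf='CAT' cursor=0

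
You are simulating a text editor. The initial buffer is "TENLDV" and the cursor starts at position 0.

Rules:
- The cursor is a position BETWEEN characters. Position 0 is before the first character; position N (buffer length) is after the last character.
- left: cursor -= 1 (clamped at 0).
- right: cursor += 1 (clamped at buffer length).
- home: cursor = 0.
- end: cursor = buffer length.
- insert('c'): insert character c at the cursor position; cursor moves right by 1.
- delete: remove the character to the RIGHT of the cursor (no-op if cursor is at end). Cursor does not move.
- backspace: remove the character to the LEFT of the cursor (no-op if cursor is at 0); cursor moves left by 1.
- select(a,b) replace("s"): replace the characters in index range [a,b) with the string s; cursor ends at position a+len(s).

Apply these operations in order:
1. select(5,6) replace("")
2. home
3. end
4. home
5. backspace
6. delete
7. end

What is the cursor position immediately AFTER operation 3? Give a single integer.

Answer: 5

Derivation:
After op 1 (select(5,6) replace("")): buf='TENLD' cursor=5
After op 2 (home): buf='TENLD' cursor=0
After op 3 (end): buf='TENLD' cursor=5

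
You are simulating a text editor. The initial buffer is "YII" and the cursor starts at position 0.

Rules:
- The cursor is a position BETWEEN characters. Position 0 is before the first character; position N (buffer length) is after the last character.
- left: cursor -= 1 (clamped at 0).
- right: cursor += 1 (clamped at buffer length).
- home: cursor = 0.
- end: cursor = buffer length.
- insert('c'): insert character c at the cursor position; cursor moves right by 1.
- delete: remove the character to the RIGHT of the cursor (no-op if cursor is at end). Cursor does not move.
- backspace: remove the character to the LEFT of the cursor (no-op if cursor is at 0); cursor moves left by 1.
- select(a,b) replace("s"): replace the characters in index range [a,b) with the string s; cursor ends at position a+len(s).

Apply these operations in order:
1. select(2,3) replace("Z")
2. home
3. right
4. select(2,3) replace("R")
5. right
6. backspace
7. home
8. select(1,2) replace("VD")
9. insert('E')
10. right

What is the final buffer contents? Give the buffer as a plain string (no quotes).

After op 1 (select(2,3) replace("Z")): buf='YIZ' cursor=3
After op 2 (home): buf='YIZ' cursor=0
After op 3 (right): buf='YIZ' cursor=1
After op 4 (select(2,3) replace("R")): buf='YIR' cursor=3
After op 5 (right): buf='YIR' cursor=3
After op 6 (backspace): buf='YI' cursor=2
After op 7 (home): buf='YI' cursor=0
After op 8 (select(1,2) replace("VD")): buf='YVD' cursor=3
After op 9 (insert('E')): buf='YVDE' cursor=4
After op 10 (right): buf='YVDE' cursor=4

Answer: YVDE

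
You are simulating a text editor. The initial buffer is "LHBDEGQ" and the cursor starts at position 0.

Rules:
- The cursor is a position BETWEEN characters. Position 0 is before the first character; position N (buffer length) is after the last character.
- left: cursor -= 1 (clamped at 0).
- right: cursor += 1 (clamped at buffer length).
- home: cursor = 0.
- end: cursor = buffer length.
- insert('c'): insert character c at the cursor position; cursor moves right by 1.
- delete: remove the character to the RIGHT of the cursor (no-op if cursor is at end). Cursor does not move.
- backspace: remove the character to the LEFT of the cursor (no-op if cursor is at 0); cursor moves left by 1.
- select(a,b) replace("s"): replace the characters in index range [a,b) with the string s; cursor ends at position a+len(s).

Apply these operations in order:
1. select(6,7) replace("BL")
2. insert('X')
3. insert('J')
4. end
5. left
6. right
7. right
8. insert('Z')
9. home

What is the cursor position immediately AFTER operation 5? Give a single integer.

After op 1 (select(6,7) replace("BL")): buf='LHBDEGBL' cursor=8
After op 2 (insert('X')): buf='LHBDEGBLX' cursor=9
After op 3 (insert('J')): buf='LHBDEGBLXJ' cursor=10
After op 4 (end): buf='LHBDEGBLXJ' cursor=10
After op 5 (left): buf='LHBDEGBLXJ' cursor=9

Answer: 9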